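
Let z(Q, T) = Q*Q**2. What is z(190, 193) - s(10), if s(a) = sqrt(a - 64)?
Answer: 6859000 - 3*I*sqrt(6) ≈ 6.859e+6 - 7.3485*I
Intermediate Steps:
s(a) = sqrt(-64 + a)
z(Q, T) = Q**3
z(190, 193) - s(10) = 190**3 - sqrt(-64 + 10) = 6859000 - sqrt(-54) = 6859000 - 3*I*sqrt(6)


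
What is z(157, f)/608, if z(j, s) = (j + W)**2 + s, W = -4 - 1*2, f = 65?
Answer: 11433/304 ≈ 37.609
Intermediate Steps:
W = -6 (W = -4 - 2 = -6)
z(j, s) = s + (-6 + j)**2 (z(j, s) = (j - 6)**2 + s = (-6 + j)**2 + s = s + (-6 + j)**2)
z(157, f)/608 = (65 + (-6 + 157)**2)/608 = (65 + 151**2)*(1/608) = (65 + 22801)*(1/608) = 22866*(1/608) = 11433/304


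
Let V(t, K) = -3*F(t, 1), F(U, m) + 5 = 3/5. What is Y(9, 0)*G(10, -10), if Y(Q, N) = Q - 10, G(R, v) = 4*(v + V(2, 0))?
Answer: -64/5 ≈ -12.800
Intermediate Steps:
F(U, m) = -22/5 (F(U, m) = -5 + 3/5 = -22/5)
V(t, K) = 66/5 (V(t, K) = -3*(-22/5) = 66/5)
G(R, v) = 264/5 + 4*v (G(R, v) = 4*(v + 66/5) = 4*(66/5 + v) = 264/5 + 4*v)
Y(Q, N) = -10 + Q
Y(9, 0)*G(10, -10) = (-10 + 9)*(264/5 + 4*(-10)) = -(264/5 - 40) = -1*64/5 = -64/5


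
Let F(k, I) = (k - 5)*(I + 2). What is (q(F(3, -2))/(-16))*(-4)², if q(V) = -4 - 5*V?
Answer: 4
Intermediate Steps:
F(k, I) = (-5 + k)*(2 + I)
(q(F(3, -2))/(-16))*(-4)² = ((-4 - 5*(-10 - 5*(-2) + 2*3 - 2*3))/(-16))*(-4)² = ((-4 - 5*(-10 + 10 + 6 - 6))*(-1/16))*16 = ((-4 - 5*0)*(-1/16))*16 = ((-4 + 0)*(-1/16))*16 = -4*(-1/16)*16 = (¼)*16 = 4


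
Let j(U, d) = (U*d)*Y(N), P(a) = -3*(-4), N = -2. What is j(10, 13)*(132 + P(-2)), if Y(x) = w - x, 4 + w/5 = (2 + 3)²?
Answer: 2003040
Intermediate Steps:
w = 105 (w = -20 + 5*(2 + 3)² = -20 + 5*5² = -20 + 5*25 = -20 + 125 = 105)
Y(x) = 105 - x
P(a) = 12
j(U, d) = 107*U*d (j(U, d) = (U*d)*(105 - 1*(-2)) = (U*d)*(105 + 2) = (U*d)*107 = 107*U*d)
j(10, 13)*(132 + P(-2)) = (107*10*13)*(132 + 12) = 13910*144 = 2003040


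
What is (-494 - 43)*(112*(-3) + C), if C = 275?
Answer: 32757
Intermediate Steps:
(-494 - 43)*(112*(-3) + C) = (-494 - 43)*(112*(-3) + 275) = -537*(-336 + 275) = -537*(-61) = 32757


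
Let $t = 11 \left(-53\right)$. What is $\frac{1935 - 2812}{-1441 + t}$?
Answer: $\frac{877}{2024} \approx 0.4333$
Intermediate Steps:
$t = -583$
$\frac{1935 - 2812}{-1441 + t} = \frac{1935 - 2812}{-1441 - 583} = - \frac{877}{-2024} = \left(-877\right) \left(- \frac{1}{2024}\right) = \frac{877}{2024}$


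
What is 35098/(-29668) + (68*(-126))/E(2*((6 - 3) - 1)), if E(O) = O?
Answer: -31791977/14834 ≈ -2143.2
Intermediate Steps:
35098/(-29668) + (68*(-126))/E(2*((6 - 3) - 1)) = 35098/(-29668) + (68*(-126))/((2*((6 - 3) - 1))) = 35098*(-1/29668) - 8568*1/(2*(3 - 1)) = -17549/14834 - 8568/(2*2) = -17549/14834 - 8568/4 = -17549/14834 - 8568*¼ = -17549/14834 - 2142 = -31791977/14834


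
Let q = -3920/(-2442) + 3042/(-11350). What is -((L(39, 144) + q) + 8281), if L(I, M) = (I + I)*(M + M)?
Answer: -213046751234/6929175 ≈ -30746.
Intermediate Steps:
q = 9265859/6929175 (q = -3920*(-1/2442) + 3042*(-1/11350) = 1960/1221 - 1521/5675 = 9265859/6929175 ≈ 1.3372)
L(I, M) = 4*I*M (L(I, M) = (2*I)*(2*M) = 4*I*M)
-((L(39, 144) + q) + 8281) = -((4*39*144 + 9265859/6929175) + 8281) = -((22464 + 9265859/6929175) + 8281) = -(155666253059/6929175 + 8281) = -1*213046751234/6929175 = -213046751234/6929175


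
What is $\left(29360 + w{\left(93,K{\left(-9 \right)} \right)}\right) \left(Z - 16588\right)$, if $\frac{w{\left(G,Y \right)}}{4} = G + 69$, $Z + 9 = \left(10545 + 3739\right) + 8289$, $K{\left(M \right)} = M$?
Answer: $179327808$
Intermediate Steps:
$Z = 22564$ ($Z = -9 + \left(\left(10545 + 3739\right) + 8289\right) = -9 + \left(14284 + 8289\right) = -9 + 22573 = 22564$)
$w{\left(G,Y \right)} = 276 + 4 G$ ($w{\left(G,Y \right)} = 4 \left(G + 69\right) = 4 \left(69 + G\right) = 276 + 4 G$)
$\left(29360 + w{\left(93,K{\left(-9 \right)} \right)}\right) \left(Z - 16588\right) = \left(29360 + \left(276 + 4 \cdot 93\right)\right) \left(22564 - 16588\right) = \left(29360 + \left(276 + 372\right)\right) 5976 = \left(29360 + 648\right) 5976 = 30008 \cdot 5976 = 179327808$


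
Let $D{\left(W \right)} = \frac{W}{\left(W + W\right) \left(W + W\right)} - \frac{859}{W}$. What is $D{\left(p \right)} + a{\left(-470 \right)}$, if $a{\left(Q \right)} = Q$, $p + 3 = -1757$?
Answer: $- \frac{661073}{1408} \approx -469.51$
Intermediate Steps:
$p = -1760$ ($p = -3 - 1757 = -1760$)
$D{\left(W \right)} = - \frac{3435}{4 W}$ ($D{\left(W \right)} = \frac{W}{2 W 2 W} - \frac{859}{W} = \frac{W}{4 W^{2}} - \frac{859}{W} = W \frac{1}{4 W^{2}} - \frac{859}{W} = \frac{1}{4 W} - \frac{859}{W} = - \frac{3435}{4 W}$)
$D{\left(p \right)} + a{\left(-470 \right)} = - \frac{3435}{4 \left(-1760\right)} - 470 = \left(- \frac{3435}{4}\right) \left(- \frac{1}{1760}\right) - 470 = \frac{687}{1408} - 470 = - \frac{661073}{1408}$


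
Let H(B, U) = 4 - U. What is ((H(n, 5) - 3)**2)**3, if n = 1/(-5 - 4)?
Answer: 4096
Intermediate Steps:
n = -1/9 (n = 1/(-9) = -1/9 ≈ -0.11111)
((H(n, 5) - 3)**2)**3 = (((4 - 1*5) - 3)**2)**3 = (((4 - 5) - 3)**2)**3 = ((-1 - 3)**2)**3 = ((-4)**2)**3 = 16**3 = 4096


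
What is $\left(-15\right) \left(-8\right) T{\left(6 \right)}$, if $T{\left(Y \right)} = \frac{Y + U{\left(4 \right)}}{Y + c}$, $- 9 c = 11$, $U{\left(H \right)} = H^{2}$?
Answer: $\frac{23760}{43} \approx 552.56$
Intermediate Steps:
$c = - \frac{11}{9}$ ($c = \left(- \frac{1}{9}\right) 11 = - \frac{11}{9} \approx -1.2222$)
$T{\left(Y \right)} = \frac{16 + Y}{- \frac{11}{9} + Y}$ ($T{\left(Y \right)} = \frac{Y + 4^{2}}{Y - \frac{11}{9}} = \frac{Y + 16}{- \frac{11}{9} + Y} = \frac{16 + Y}{- \frac{11}{9} + Y}$)
$\left(-15\right) \left(-8\right) T{\left(6 \right)} = \left(-15\right) \left(-8\right) \frac{9 \left(16 + 6\right)}{-11 + 9 \cdot 6} = 120 \cdot 9 \frac{1}{-11 + 54} \cdot 22 = 120 \cdot 9 \cdot \frac{1}{43} \cdot 22 = 120 \cdot \frac{198}{43} = \frac{23760}{43}$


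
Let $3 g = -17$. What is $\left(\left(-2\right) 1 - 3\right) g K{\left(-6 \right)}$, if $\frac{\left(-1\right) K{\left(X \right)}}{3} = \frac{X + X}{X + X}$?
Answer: $-85$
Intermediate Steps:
$g = - \frac{17}{3}$ ($g = \frac{1}{3} \left(-17\right) = - \frac{17}{3} \approx -5.6667$)
$K{\left(X \right)} = -3$ ($K{\left(X \right)} = - 3 \frac{X + X}{X + X} = - 3 \frac{2 X}{2 X} = - 3 \cdot 2 X \frac{1}{2 X} = \left(-3\right) 1 = -3$)
$\left(\left(-2\right) 1 - 3\right) g K{\left(-6 \right)} = \left(\left(-2\right) 1 - 3\right) \left(- \frac{17}{3}\right) \left(-3\right) = \left(-2 - 3\right) \left(- \frac{17}{3}\right) \left(-3\right) = \left(-5\right) \left(- \frac{17}{3}\right) \left(-3\right) = \frac{85}{3} \left(-3\right) = -85$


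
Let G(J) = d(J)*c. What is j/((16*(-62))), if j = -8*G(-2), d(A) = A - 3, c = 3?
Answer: -15/124 ≈ -0.12097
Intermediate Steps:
d(A) = -3 + A
G(J) = -9 + 3*J (G(J) = (-3 + J)*3 = -9 + 3*J)
j = 120 (j = -8*(-9 + 3*(-2)) = -8*(-9 - 6) = -8*(-15) = 120)
j/((16*(-62))) = 120/((16*(-62))) = 120/(-992) = 120*(-1/992) = -15/124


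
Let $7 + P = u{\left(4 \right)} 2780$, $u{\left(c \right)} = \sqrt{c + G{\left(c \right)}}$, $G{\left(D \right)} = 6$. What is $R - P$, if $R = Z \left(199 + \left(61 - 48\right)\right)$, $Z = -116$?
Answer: $-24585 - 2780 \sqrt{10} \approx -33376.0$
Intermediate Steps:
$u{\left(c \right)} = \sqrt{6 + c}$ ($u{\left(c \right)} = \sqrt{c + 6} = \sqrt{6 + c}$)
$R = -24592$ ($R = - 116 \left(199 + \left(61 - 48\right)\right) = - 116 \left(199 + 13\right) = \left(-116\right) 212 = -24592$)
$P = -7 + 2780 \sqrt{10}$ ($P = -7 + \sqrt{6 + 4} \cdot 2780 = -7 + \sqrt{10} \cdot 2780 = -7 + 2780 \sqrt{10} \approx 8784.1$)
$R - P = -24592 - \left(-7 + 2780 \sqrt{10}\right) = -24592 + \left(7 - 2780 \sqrt{10}\right) = -24585 - 2780 \sqrt{10}$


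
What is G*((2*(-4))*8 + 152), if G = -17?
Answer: -1496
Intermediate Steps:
G*((2*(-4))*8 + 152) = -17*((2*(-4))*8 + 152) = -17*(-8*8 + 152) = -17*(-64 + 152) = -17*88 = -1496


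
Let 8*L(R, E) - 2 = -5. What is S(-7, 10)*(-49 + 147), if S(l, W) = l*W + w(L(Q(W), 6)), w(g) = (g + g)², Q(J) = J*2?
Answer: -54439/8 ≈ -6804.9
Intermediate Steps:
Q(J) = 2*J
L(R, E) = -3/8 (L(R, E) = ¼ + (⅛)*(-5) = ¼ - 5/8 = -3/8)
w(g) = 4*g² (w(g) = (2*g)² = 4*g²)
S(l, W) = 9/16 + W*l (S(l, W) = l*W + 4*(-3/8)² = W*l + 4*(9/64) = W*l + 9/16 = 9/16 + W*l)
S(-7, 10)*(-49 + 147) = (9/16 + 10*(-7))*(-49 + 147) = (9/16 - 70)*98 = -1111/16*98 = -54439/8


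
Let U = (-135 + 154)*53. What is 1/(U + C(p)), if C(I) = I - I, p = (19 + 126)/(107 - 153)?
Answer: 1/1007 ≈ 0.00099305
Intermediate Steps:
p = -145/46 (p = 145/(-46) = 145*(-1/46) = -145/46 ≈ -3.1522)
U = 1007 (U = 19*53 = 1007)
C(I) = 0
1/(U + C(p)) = 1/(1007 + 0) = 1/1007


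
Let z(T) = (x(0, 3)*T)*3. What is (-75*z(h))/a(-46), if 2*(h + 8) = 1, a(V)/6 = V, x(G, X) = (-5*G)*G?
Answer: 0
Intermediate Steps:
x(G, X) = -5*G²
a(V) = 6*V
h = -15/2 (h = -8 + (½)*1 = -8 + ½ = -15/2 ≈ -7.5000)
z(T) = 0 (z(T) = ((-5*0²)*T)*3 = ((-5*0)*T)*3 = (0*T)*3 = 0*3 = 0)
(-75*z(h))/a(-46) = (-75*0)/((6*(-46))) = 0/(-276) = 0*(-1/276) = 0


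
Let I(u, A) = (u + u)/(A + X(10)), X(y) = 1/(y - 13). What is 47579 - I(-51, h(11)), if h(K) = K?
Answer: 761417/16 ≈ 47589.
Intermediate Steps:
X(y) = 1/(-13 + y)
I(u, A) = 2*u/(-⅓ + A) (I(u, A) = (u + u)/(A + 1/(-13 + 10)) = (2*u)/(A + 1/(-3)) = (2*u)/(A - ⅓) = (2*u)/(-⅓ + A) = 2*u/(-⅓ + A))
47579 - I(-51, h(11)) = 47579 - 6*(-51)/(-1 + 3*11) = 47579 - 6*(-51)/(-1 + 33) = 47579 - 6*(-51)/32 = 47579 - 1*(-153/16) = 47579 + 153/16 = 761417/16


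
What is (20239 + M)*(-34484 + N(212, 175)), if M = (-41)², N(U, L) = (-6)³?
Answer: -760624000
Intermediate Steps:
N(U, L) = -216
M = 1681
(20239 + M)*(-34484 + N(212, 175)) = (20239 + 1681)*(-34484 - 216) = 21920*(-34700) = -760624000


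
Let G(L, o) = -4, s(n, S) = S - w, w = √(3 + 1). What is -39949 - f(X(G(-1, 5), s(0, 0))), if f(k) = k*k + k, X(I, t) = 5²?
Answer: -40599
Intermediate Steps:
w = 2 (w = √4 = 2)
s(n, S) = -2 + S (s(n, S) = S - 1*2 = S - 2 = -2 + S)
X(I, t) = 25
f(k) = k + k² (f(k) = k² + k = k + k²)
-39949 - f(X(G(-1, 5), s(0, 0))) = -39949 - 25*(1 + 25) = -39949 - 25*26 = -39949 - 1*650 = -39949 - 650 = -40599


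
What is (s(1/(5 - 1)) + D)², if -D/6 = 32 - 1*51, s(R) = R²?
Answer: 3330625/256 ≈ 13010.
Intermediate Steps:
D = 114 (D = -6*(32 - 1*51) = -6*(32 - 51) = -6*(-19) = 114)
(s(1/(5 - 1)) + D)² = ((1/(5 - 1))² + 114)² = ((1/4)² + 114)² = ((¼)² + 114)² = (1/16 + 114)² = (1825/16)² = 3330625/256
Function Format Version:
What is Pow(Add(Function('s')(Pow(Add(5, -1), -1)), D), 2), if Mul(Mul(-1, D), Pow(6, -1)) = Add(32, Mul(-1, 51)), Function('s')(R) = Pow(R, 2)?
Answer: Rational(3330625, 256) ≈ 13010.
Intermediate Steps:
D = 114 (D = Mul(-6, Add(32, Mul(-1, 51))) = Mul(-6, Add(32, -51)) = Mul(-6, -19) = 114)
Pow(Add(Function('s')(Pow(Add(5, -1), -1)), D), 2) = Pow(Add(Pow(Pow(Add(5, -1), -1), 2), 114), 2) = Pow(Add(Pow(Pow(4, -1), 2), 114), 2) = Pow(Add(Pow(Rational(1, 4), 2), 114), 2) = Pow(Add(Rational(1, 16), 114), 2) = Pow(Rational(1825, 16), 2) = Rational(3330625, 256)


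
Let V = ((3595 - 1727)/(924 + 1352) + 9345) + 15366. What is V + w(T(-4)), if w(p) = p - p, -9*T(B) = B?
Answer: 14061026/569 ≈ 24712.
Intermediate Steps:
T(B) = -B/9
V = 14061026/569 (V = (1868/2276 + 9345) + 15366 = (1868*(1/2276) + 9345) + 15366 = (467/569 + 9345) + 15366 = 5317772/569 + 15366 = 14061026/569 ≈ 24712.)
w(p) = 0
V + w(T(-4)) = 14061026/569 + 0 = 14061026/569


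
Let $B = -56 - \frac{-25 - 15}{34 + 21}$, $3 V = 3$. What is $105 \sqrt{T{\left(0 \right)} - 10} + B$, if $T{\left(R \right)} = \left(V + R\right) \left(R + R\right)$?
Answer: $- \frac{608}{11} + 105 i \sqrt{10} \approx -55.273 + 332.04 i$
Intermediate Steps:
$V = 1$ ($V = \frac{1}{3} \cdot 3 = 1$)
$T{\left(R \right)} = 2 R \left(1 + R\right)$ ($T{\left(R \right)} = \left(1 + R\right) \left(R + R\right) = \left(1 + R\right) 2 R = 2 R \left(1 + R\right)$)
$B = - \frac{608}{11}$ ($B = -56 - - \frac{40}{55} = -56 - \left(-40\right) \frac{1}{55} = -56 - - \frac{8}{11} = -56 + \frac{8}{11} = - \frac{608}{11} \approx -55.273$)
$105 \sqrt{T{\left(0 \right)} - 10} + B = 105 \sqrt{2 \cdot 0 \left(1 + 0\right) - 10} - \frac{608}{11} = 105 \sqrt{2 \cdot 0 \cdot 1 - 10} - \frac{608}{11} = 105 \sqrt{0 - 10} - \frac{608}{11} = 105 \sqrt{-10} - \frac{608}{11} = 105 i \sqrt{10} - \frac{608}{11} = - \frac{608}{11} + 105 i \sqrt{10}$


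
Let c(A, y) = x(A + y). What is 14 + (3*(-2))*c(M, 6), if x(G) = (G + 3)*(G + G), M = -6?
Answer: 14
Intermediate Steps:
x(G) = 2*G*(3 + G) (x(G) = (3 + G)*(2*G) = 2*G*(3 + G))
c(A, y) = 2*(A + y)*(3 + A + y) (c(A, y) = 2*(A + y)*(3 + (A + y)) = 2*(A + y)*(3 + A + y))
14 + (3*(-2))*c(M, 6) = 14 + (3*(-2))*(2*(-6 + 6)*(3 - 6 + 6)) = 14 - 12*0*3 = 14 - 6*0 = 14 + 0 = 14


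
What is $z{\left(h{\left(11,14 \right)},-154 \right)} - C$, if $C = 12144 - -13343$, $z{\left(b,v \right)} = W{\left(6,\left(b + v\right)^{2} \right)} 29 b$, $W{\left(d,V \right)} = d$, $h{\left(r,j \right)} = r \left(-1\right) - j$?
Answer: $-29837$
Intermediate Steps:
$h{\left(r,j \right)} = - j - r$ ($h{\left(r,j \right)} = - r - j = - j - r$)
$z{\left(b,v \right)} = 174 b$ ($z{\left(b,v \right)} = 6 \cdot 29 b = 174 b$)
$C = 25487$ ($C = 12144 + 13343 = 25487$)
$z{\left(h{\left(11,14 \right)},-154 \right)} - C = 174 \left(\left(-1\right) 14 - 11\right) - 25487 = 174 \left(-14 - 11\right) - 25487 = 174 \left(-25\right) - 25487 = -4350 - 25487 = -29837$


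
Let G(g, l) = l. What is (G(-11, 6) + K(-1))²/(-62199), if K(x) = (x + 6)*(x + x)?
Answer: -16/62199 ≈ -0.00025724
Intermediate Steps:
K(x) = 2*x*(6 + x) (K(x) = (6 + x)*(2*x) = 2*x*(6 + x))
(G(-11, 6) + K(-1))²/(-62199) = (6 + 2*(-1)*(6 - 1))²/(-62199) = (6 + 2*(-1)*5)²*(-1/62199) = (6 - 10)²*(-1/62199) = (-4)²*(-1/62199) = 16*(-1/62199) = -16/62199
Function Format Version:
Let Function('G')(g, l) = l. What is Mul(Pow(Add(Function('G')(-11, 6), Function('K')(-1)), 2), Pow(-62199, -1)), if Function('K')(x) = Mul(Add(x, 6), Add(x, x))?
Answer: Rational(-16, 62199) ≈ -0.00025724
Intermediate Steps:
Function('K')(x) = Mul(2, x, Add(6, x)) (Function('K')(x) = Mul(Add(6, x), Mul(2, x)) = Mul(2, x, Add(6, x)))
Mul(Pow(Add(Function('G')(-11, 6), Function('K')(-1)), 2), Pow(-62199, -1)) = Mul(Pow(Add(6, Mul(2, -1, Add(6, -1))), 2), Pow(-62199, -1)) = Mul(Pow(Add(6, Mul(2, -1, 5)), 2), Rational(-1, 62199)) = Mul(Pow(Add(6, -10), 2), Rational(-1, 62199)) = Mul(Pow(-4, 2), Rational(-1, 62199)) = Mul(16, Rational(-1, 62199)) = Rational(-16, 62199)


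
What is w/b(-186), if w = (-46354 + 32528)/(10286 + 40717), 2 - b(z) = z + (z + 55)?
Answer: -13826/16269957 ≈ -0.00084979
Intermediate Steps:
b(z) = -53 - 2*z (b(z) = 2 - (z + (z + 55)) = 2 - (z + (55 + z)) = 2 - (55 + 2*z) = 2 + (-55 - 2*z) = -53 - 2*z)
w = -13826/51003 ≈ -0.27108
w/b(-186) = -13826/(51003*(-53 - 2*(-186))) = -13826/(51003*(-53 + 372)) = -13826/51003/319 = -13826/51003*1/319 = -13826/16269957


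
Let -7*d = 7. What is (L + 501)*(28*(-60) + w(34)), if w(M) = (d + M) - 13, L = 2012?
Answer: -4171580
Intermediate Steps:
d = -1 (d = -⅐*7 = -1)
w(M) = -14 + M (w(M) = (-1 + M) - 13 = -14 + M)
(L + 501)*(28*(-60) + w(34)) = (2012 + 501)*(28*(-60) + (-14 + 34)) = 2513*(-1680 + 20) = 2513*(-1660) = -4171580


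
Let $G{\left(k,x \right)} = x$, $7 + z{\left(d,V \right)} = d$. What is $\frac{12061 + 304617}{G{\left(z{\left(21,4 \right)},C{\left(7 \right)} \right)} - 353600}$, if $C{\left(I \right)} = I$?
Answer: $- \frac{316678}{353593} \approx -0.8956$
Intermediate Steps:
$z{\left(d,V \right)} = -7 + d$
$\frac{12061 + 304617}{G{\left(z{\left(21,4 \right)},C{\left(7 \right)} \right)} - 353600} = \frac{12061 + 304617}{7 - 353600} = \frac{316678}{-353593} = 316678 \left(- \frac{1}{353593}\right) = - \frac{316678}{353593}$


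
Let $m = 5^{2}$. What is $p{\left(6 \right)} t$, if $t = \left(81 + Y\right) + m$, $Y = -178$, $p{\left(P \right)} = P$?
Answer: $-432$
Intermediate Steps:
$m = 25$
$t = -72$ ($t = \left(81 - 178\right) + 25 = -97 + 25 = -72$)
$p{\left(6 \right)} t = 6 \left(-72\right) = -432$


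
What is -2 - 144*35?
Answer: -5042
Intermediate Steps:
-2 - 144*35 = -2 - 5040 = -5042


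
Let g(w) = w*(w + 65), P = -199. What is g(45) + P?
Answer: 4751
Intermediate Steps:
g(w) = w*(65 + w)
g(45) + P = 45*(65 + 45) - 199 = 45*110 - 199 = 4950 - 199 = 4751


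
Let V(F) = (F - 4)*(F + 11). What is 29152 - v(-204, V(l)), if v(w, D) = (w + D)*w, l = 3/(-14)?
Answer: -1065095/49 ≈ -21737.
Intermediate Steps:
l = -3/14 (l = 3*(-1/14) = -3/14 ≈ -0.21429)
V(F) = (-4 + F)*(11 + F)
v(w, D) = w*(D + w) (v(w, D) = (D + w)*w = w*(D + w))
29152 - v(-204, V(l)) = 29152 - (-204)*((-44 + (-3/14)² + 7*(-3/14)) - 204) = 29152 - (-204)*((-44 + 9/196 - 3/2) - 204) = 29152 - (-204)*(-8909/196 - 204) = 29152 - (-204)*(-48893)/196 = 29152 - 1*2493543/49 = 29152 - 2493543/49 = -1065095/49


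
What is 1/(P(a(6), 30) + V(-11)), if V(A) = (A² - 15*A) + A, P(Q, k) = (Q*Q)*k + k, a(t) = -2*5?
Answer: 1/3305 ≈ 0.00030257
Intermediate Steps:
a(t) = -10
P(Q, k) = k + k*Q² (P(Q, k) = Q²*k + k = k*Q² + k = k + k*Q²)
V(A) = A² - 14*A
1/(P(a(6), 30) + V(-11)) = 1/(30*(1 + (-10)²) - 11*(-14 - 11)) = 1/(30*(1 + 100) - 11*(-25)) = 1/(30*101 + 275) = 1/(3030 + 275) = 1/3305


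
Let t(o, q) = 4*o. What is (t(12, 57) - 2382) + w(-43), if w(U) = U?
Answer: -2377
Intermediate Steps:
(t(12, 57) - 2382) + w(-43) = (4*12 - 2382) - 43 = (48 - 2382) - 43 = -2334 - 43 = -2377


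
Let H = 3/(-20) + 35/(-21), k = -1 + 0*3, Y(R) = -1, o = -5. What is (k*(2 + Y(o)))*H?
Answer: 109/60 ≈ 1.8167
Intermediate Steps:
k = -1 (k = -1 + 0 = -1)
H = -109/60 (H = 3*(-1/20) + 35*(-1/21) = -3/20 - 5/3 = -109/60 ≈ -1.8167)
(k*(2 + Y(o)))*H = -(2 - 1)*(-109/60) = -1*1*(-109/60) = -1*(-109/60) = 109/60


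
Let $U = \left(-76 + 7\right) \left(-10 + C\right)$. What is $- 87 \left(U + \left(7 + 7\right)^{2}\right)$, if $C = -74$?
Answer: $-521304$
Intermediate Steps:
$U = 5796$ ($U = \left(-76 + 7\right) \left(-10 - 74\right) = \left(-69\right) \left(-84\right) = 5796$)
$- 87 \left(U + \left(7 + 7\right)^{2}\right) = - 87 \left(5796 + \left(7 + 7\right)^{2}\right) = - 87 \left(5796 + 14^{2}\right) = - 87 \left(5796 + 196\right) = \left(-87\right) 5992 = -521304$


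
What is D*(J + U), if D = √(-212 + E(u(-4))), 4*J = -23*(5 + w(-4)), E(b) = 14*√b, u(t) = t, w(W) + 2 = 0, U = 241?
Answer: 895*√(-53 + 7*I)/2 ≈ 214.68 + 3264.9*I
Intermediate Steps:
w(W) = -2 (w(W) = -2 + 0 = -2)
J = -69/4 (J = (-23*(5 - 2))/4 = (-23*3)/4 = (¼)*(-69) = -69/4 ≈ -17.250)
D = √(-212 + 28*I) (D = √(-212 + 14*√(-4)) = √(-212 + 14*(2*I)) = √(-212 + 28*I) ≈ 0.95944 + 14.592*I)
D*(J + U) = (2*√(-53 + 7*I))*(-69/4 + 241) = (2*√(-53 + 7*I))*(895/4) = 895*√(-53 + 7*I)/2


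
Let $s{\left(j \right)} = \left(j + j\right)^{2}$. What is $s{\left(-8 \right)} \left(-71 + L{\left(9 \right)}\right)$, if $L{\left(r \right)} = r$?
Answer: $-15872$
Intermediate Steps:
$s{\left(j \right)} = 4 j^{2}$ ($s{\left(j \right)} = \left(2 j\right)^{2} = 4 j^{2}$)
$s{\left(-8 \right)} \left(-71 + L{\left(9 \right)}\right) = 4 \left(-8\right)^{2} \left(-71 + 9\right) = 4 \cdot 64 \left(-62\right) = 256 \left(-62\right) = -15872$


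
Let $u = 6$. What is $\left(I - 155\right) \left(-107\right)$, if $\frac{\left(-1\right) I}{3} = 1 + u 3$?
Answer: $22684$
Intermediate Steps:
$I = -57$ ($I = - 3 \left(1 + 6 \cdot 3\right) = - 3 \left(1 + 18\right) = \left(-3\right) 19 = -57$)
$\left(I - 155\right) \left(-107\right) = \left(-57 - 155\right) \left(-107\right) = \left(-212\right) \left(-107\right) = 22684$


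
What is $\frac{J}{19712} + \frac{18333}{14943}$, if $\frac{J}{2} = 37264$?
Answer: $\frac{15365125}{3068296} \approx 5.0077$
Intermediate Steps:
$J = 74528$ ($J = 2 \cdot 37264 = 74528$)
$\frac{J}{19712} + \frac{18333}{14943} = \frac{74528}{19712} + \frac{18333}{14943} = 74528 \cdot \frac{1}{19712} + 18333 \cdot \frac{1}{14943} = \frac{2329}{616} + \frac{6111}{4981} = \frac{15365125}{3068296}$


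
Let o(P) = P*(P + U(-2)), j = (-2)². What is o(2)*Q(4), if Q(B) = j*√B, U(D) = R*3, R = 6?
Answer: 320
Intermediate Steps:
U(D) = 18 (U(D) = 6*3 = 18)
j = 4
Q(B) = 4*√B
o(P) = P*(18 + P) (o(P) = P*(P + 18) = P*(18 + P))
o(2)*Q(4) = (2*(18 + 2))*(4*√4) = (2*20)*(4*2) = 40*8 = 320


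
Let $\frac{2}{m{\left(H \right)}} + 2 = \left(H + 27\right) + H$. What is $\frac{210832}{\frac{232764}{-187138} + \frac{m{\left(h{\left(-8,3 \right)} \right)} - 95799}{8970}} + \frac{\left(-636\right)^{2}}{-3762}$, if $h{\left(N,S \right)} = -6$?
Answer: $- \frac{13820236537286744}{776887240679} \approx -17789.0$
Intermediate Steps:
$m{\left(H \right)} = \frac{2}{25 + 2 H}$ ($m{\left(H \right)} = \frac{2}{-2 + \left(\left(H + 27\right) + H\right)} = \frac{2}{-2 + \left(\left(27 + H\right) + H\right)} = \frac{2}{-2 + \left(27 + 2 H\right)} = \frac{2}{25 + 2 H}$)
$\frac{210832}{\frac{232764}{-187138} + \frac{m{\left(h{\left(-8,3 \right)} \right)} - 95799}{8970}} + \frac{\left(-636\right)^{2}}{-3762} = \frac{210832}{\frac{232764}{-187138} + \frac{\frac{2}{25 + 2 \left(-6\right)} - 95799}{8970}} + \frac{\left(-636\right)^{2}}{-3762} = \frac{210832}{232764 \left(- \frac{1}{187138}\right) + \left(\frac{2}{25 - 12} - 95799\right) \frac{1}{8970}} + 404496 \left(- \frac{1}{3762}\right) = \frac{210832}{- \frac{16626}{13367} + \left(\frac{2}{13} - 95799\right) \frac{1}{8970}} - \frac{22472}{209} = \frac{210832}{- \frac{16626}{13367} - \frac{249077}{23322}} - \frac{22472}{209} = \frac{210832}{- \frac{3717163831}{311745174}} - \frac{22472}{209} = 210832 \left(- \frac{311745174}{3717163831}\right) - \frac{22472}{209} = - \frac{65725858524768}{3717163831} - \frac{22472}{209} = - \frac{13820236537286744}{776887240679}$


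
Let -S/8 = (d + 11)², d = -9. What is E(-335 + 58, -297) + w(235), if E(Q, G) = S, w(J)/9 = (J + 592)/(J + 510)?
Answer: -16397/745 ≈ -22.009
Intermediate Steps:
w(J) = 9*(592 + J)/(510 + J) (w(J) = 9*((J + 592)/(J + 510)) = 9*((592 + J)/(510 + J)) = 9*(592 + J)/(510 + J))
S = -32 (S = -8*(-9 + 11)² = -8*2² = -8*4 = -32)
E(Q, G) = -32
E(-335 + 58, -297) + w(235) = -32 + 9*(592 + 235)/(510 + 235) = -32 + 9*827/745 = -32 + 9*(1/745)*827 = -32 + 7443/745 = -16397/745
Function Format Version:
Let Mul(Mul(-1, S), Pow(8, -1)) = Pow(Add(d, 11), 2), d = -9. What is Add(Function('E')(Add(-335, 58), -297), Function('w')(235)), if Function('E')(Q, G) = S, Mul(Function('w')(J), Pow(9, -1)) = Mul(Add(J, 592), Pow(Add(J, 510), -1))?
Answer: Rational(-16397, 745) ≈ -22.009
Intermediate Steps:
Function('w')(J) = Mul(9, Pow(Add(510, J), -1), Add(592, J)) (Function('w')(J) = Mul(9, Mul(Add(J, 592), Pow(Add(J, 510), -1))) = Mul(9, Mul(Add(592, J), Pow(Add(510, J), -1))) = Mul(9, Mul(Pow(Add(510, J), -1), Add(592, J))) = Mul(9, Pow(Add(510, J), -1), Add(592, J)))
S = -32 (S = Mul(-8, Pow(Add(-9, 11), 2)) = Mul(-8, Pow(2, 2)) = Mul(-8, 4) = -32)
Function('E')(Q, G) = -32
Add(Function('E')(Add(-335, 58), -297), Function('w')(235)) = Add(-32, Mul(9, Pow(Add(510, 235), -1), Add(592, 235))) = Add(-32, Mul(9, Pow(745, -1), 827)) = Add(-32, Mul(9, Rational(1, 745), 827)) = Add(-32, Rational(7443, 745)) = Rational(-16397, 745)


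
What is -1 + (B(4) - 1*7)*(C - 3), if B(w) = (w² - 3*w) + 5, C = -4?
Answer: -15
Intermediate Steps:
B(w) = 5 + w² - 3*w
-1 + (B(4) - 1*7)*(C - 3) = -1 + ((5 + 4² - 3*4) - 1*7)*(-4 - 3) = -1 + ((5 + 16 - 12) - 7)*(-7) = -1 + (9 - 7)*(-7) = -1 + 2*(-7) = -1 - 14 = -15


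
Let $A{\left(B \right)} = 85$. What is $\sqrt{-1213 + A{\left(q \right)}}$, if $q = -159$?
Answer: $2 i \sqrt{282} \approx 33.586 i$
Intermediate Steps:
$\sqrt{-1213 + A{\left(q \right)}} = \sqrt{-1213 + 85} = \sqrt{-1128} = 2 i \sqrt{282}$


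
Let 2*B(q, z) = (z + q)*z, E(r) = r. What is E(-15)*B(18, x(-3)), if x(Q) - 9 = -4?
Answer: -1725/2 ≈ -862.50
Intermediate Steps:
x(Q) = 5 (x(Q) = 9 - 4 = 5)
B(q, z) = z*(q + z)/2 (B(q, z) = ((z + q)*z)/2 = ((q + z)*z)/2 = (z*(q + z))/2 = z*(q + z)/2)
E(-15)*B(18, x(-3)) = -15*5*(18 + 5)/2 = -15*5*23/2 = -15*115/2 = -1725/2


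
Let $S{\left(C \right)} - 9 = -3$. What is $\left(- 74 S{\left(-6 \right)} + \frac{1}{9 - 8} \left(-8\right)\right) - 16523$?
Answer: $-16975$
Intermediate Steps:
$S{\left(C \right)} = 6$ ($S{\left(C \right)} = 9 - 3 = 6$)
$\left(- 74 S{\left(-6 \right)} + \frac{1}{9 - 8} \left(-8\right)\right) - 16523 = \left(\left(-74\right) 6 + \frac{1}{9 - 8} \left(-8\right)\right) - 16523 = \left(-444 + \frac{1}{9 - 8} \left(-8\right)\right) - 16523 = \left(-444 + 1^{-1} \left(-8\right)\right) - 16523 = \left(-444 + 1 \left(-8\right)\right) - 16523 = \left(-444 - 8\right) - 16523 = -452 - 16523 = -16975$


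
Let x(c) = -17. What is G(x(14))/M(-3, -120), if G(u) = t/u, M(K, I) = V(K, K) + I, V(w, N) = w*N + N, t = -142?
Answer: -71/969 ≈ -0.073271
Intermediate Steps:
V(w, N) = N + N*w (V(w, N) = N*w + N = N + N*w)
M(K, I) = I + K*(1 + K) (M(K, I) = K*(1 + K) + I = I + K*(1 + K))
G(u) = -142/u
G(x(14))/M(-3, -120) = (-142/(-17))/(-120 - 3*(1 - 3)) = (-142*(-1/17))/(-120 - 3*(-2)) = 142/(17*(-120 + 6)) = (142/17)/(-114) = (142/17)*(-1/114) = -71/969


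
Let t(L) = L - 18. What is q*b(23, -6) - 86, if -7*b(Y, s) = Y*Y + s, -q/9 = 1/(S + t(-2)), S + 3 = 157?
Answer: -75961/938 ≈ -80.982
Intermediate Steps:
S = 154 (S = -3 + 157 = 154)
t(L) = -18 + L
q = -9/134 (q = -9/(154 + (-18 - 2)) = -9/(154 - 20) = -9/134 ≈ -0.067164)
b(Y, s) = -s/7 - Y²/7 (b(Y, s) = -(Y*Y + s)/7 = -(Y² + s)/7 = -(s + Y²)/7 = -s/7 - Y²/7)
q*b(23, -6) - 86 = -9*(-⅐*(-6) - ⅐*23²)/134 - 86 = -9*(6/7 - ⅐*529)/134 - 86 = -9*(6/7 - 529/7)/134 - 86 = -9/134*(-523/7) - 86 = 4707/938 - 86 = -75961/938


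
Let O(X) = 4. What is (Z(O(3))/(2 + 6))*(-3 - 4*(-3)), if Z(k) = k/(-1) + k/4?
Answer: -27/8 ≈ -3.3750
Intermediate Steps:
Z(k) = -3*k/4 (Z(k) = k*(-1) + k*(¼) = -k + k/4 = -3*k/4)
(Z(O(3))/(2 + 6))*(-3 - 4*(-3)) = ((-¾*4)/(2 + 6))*(-3 - 4*(-3)) = (-3/8)*(-3 + 12) = -3*⅛*9 = -3/8*9 = -27/8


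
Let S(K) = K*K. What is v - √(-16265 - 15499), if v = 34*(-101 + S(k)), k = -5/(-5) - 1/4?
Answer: -27319/8 - 2*I*√7941 ≈ -3414.9 - 178.22*I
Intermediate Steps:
k = ¾ (k = -5*(-⅕) - 1*¼ = 1 - ¼ = ¾ ≈ 0.75000)
S(K) = K²
v = -27319/8 (v = 34*(-101 + (¾)²) = 34*(-101 + 9/16) = 34*(-1607/16) = -27319/8 ≈ -3414.9)
v - √(-16265 - 15499) = -27319/8 - √(-16265 - 15499) = -27319/8 - √(-31764) = -27319/8 - 2*I*√7941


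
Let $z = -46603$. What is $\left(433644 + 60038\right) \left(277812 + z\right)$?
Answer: $114143721538$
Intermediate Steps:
$\left(433644 + 60038\right) \left(277812 + z\right) = \left(433644 + 60038\right) \left(277812 - 46603\right) = 493682 \cdot 231209 = 114143721538$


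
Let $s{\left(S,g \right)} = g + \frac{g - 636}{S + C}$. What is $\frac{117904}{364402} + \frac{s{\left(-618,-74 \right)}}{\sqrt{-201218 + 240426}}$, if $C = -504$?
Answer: $\frac{58952}{182201} - \frac{41159 \sqrt{58}}{845988} \approx -0.046968$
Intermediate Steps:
$s{\left(S,g \right)} = g + \frac{-636 + g}{-504 + S}$ ($s{\left(S,g \right)} = g + \frac{g - 636}{S - 504} = g + \frac{-636 + g}{-504 + S}$)
$\frac{117904}{364402} + \frac{s{\left(-618,-74 \right)}}{\sqrt{-201218 + 240426}} = \frac{117904}{364402} + \frac{\frac{1}{-504 - 618} \left(-636 - -37222 - -45732\right)}{\sqrt{-201218 + 240426}} = 117904 \cdot \frac{1}{364402} + \frac{\frac{1}{-1122} \left(-636 + 37222 + 45732\right)}{\sqrt{39208}} = \frac{58952}{182201} + \frac{\left(- \frac{1}{1122}\right) 82318}{26 \sqrt{58}} = \frac{58952}{182201} - \frac{41159 \frac{\sqrt{58}}{1508}}{561} = \frac{58952}{182201} - \frac{41159 \sqrt{58}}{845988}$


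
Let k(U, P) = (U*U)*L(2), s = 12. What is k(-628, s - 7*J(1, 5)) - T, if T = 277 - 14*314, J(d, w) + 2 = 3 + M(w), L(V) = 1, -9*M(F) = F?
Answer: 398503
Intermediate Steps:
M(F) = -F/9
J(d, w) = 1 - w/9 (J(d, w) = -2 + (3 - w/9) = 1 - w/9)
k(U, P) = U**2 (k(U, P) = (U*U)*1 = U**2*1 = U**2)
T = -4119 (T = 277 - 4396 = -4119)
k(-628, s - 7*J(1, 5)) - T = (-628)**2 - 1*(-4119) = 394384 + 4119 = 398503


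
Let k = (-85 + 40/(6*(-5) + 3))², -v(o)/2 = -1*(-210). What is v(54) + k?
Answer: 5146045/729 ≈ 7059.0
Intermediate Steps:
v(o) = -420 (v(o) = -(-2)*(-210) = -2*210 = -420)
k = 5452225/729 (k = (-85 + 40/(-30 + 3))² = (-85 + 40/(-27))² = (-85 + 40*(-1/27))² = (-85 - 40/27)² = (-2335/27)² = 5452225/729 ≈ 7479.0)
v(54) + k = -420 + 5452225/729 = 5146045/729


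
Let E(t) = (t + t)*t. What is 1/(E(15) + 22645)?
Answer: 1/23095 ≈ 4.3299e-5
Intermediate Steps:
E(t) = 2*t² (E(t) = (2*t)*t = 2*t²)
1/(E(15) + 22645) = 1/(2*15² + 22645) = 1/(2*225 + 22645) = 1/(450 + 22645) = 1/23095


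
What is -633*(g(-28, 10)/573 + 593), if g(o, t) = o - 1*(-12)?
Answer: -71692103/191 ≈ -3.7535e+5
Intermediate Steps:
g(o, t) = 12 + o (g(o, t) = o + 12 = 12 + o)
-633*(g(-28, 10)/573 + 593) = -633*((12 - 28)/573 + 593) = -633*(-16*1/573 + 593) = -633*(-16/573 + 593) = -633*339773/573 = -71692103/191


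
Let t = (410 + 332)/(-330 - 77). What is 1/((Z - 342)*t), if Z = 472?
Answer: -407/96460 ≈ -0.0042194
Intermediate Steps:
t = -742/407 (t = 742/(-407) = 742*(-1/407) = -742/407 ≈ -1.8231)
1/((Z - 342)*t) = 1/((472 - 342)*(-742/407)) = -407/742/130 = (1/130)*(-407/742) = -407/96460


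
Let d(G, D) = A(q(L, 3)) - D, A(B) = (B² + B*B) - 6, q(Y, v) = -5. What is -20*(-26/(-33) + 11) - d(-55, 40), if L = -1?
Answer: -7912/33 ≈ -239.76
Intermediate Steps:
A(B) = -6 + 2*B² (A(B) = (B² + B²) - 6 = 2*B² - 6 = -6 + 2*B²)
d(G, D) = 44 - D (d(G, D) = (-6 + 2*(-5)²) - D = (-6 + 2*25) - D = (-6 + 50) - D = 44 - D)
-20*(-26/(-33) + 11) - d(-55, 40) = -20*(-26/(-33) + 11) - (44 - 1*40) = -20*(-26*(-1/33) + 11) - (44 - 40) = -20*(26/33 + 11) - 1*4 = -20*389/33 - 4 = -7780/33 - 4 = -7912/33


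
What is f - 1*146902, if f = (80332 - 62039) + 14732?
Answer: -113877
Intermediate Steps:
f = 33025 (f = 18293 + 14732 = 33025)
f - 1*146902 = 33025 - 1*146902 = 33025 - 146902 = -113877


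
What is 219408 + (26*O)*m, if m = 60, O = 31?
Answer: 267768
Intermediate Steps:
219408 + (26*O)*m = 219408 + (26*31)*60 = 219408 + 806*60 = 219408 + 48360 = 267768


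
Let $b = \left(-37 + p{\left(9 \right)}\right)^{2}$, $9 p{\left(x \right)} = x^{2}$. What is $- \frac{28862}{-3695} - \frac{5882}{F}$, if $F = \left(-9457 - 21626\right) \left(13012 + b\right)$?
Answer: $\frac{6188327699303}{792246923130} \approx 7.8111$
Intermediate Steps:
$p{\left(x \right)} = \frac{x^{2}}{9}$
$b = 784$ ($b = \left(-37 + \frac{9^{2}}{9}\right)^{2} = \left(-37 + \frac{1}{9} \cdot 81\right)^{2} = \left(-37 + 9\right)^{2} = \left(-28\right)^{2} = 784$)
$F = -428821068$ ($F = \left(-9457 - 21626\right) \left(13012 + 784\right) = \left(-31083\right) 13796 = -428821068$)
$- \frac{28862}{-3695} - \frac{5882}{F} = - \frac{28862}{-3695} - \frac{5882}{-428821068} = \left(-28862\right) \left(- \frac{1}{3695}\right) - - \frac{2941}{214410534} = \frac{28862}{3695} + \frac{2941}{214410534} = \frac{6188327699303}{792246923130}$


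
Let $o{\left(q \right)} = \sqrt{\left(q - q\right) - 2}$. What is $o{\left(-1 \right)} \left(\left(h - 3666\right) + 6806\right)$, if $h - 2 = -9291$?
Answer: $- 6149 i \sqrt{2} \approx - 8696.0 i$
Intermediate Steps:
$h = -9289$ ($h = 2 - 9291 = -9289$)
$o{\left(q \right)} = i \sqrt{2}$ ($o{\left(q \right)} = \sqrt{0 - 2} = \sqrt{-2} = i \sqrt{2}$)
$o{\left(-1 \right)} \left(\left(h - 3666\right) + 6806\right) = i \sqrt{2} \left(\left(-9289 - 3666\right) + 6806\right) = i \sqrt{2} \left(-12955 + 6806\right) = i \sqrt{2} \left(-6149\right) = - 6149 i \sqrt{2}$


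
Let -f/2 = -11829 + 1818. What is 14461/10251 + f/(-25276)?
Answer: 1128667/1824678 ≈ 0.61856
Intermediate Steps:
f = 20022 (f = -2*(-11829 + 1818) = -2*(-10011) = 20022)
14461/10251 + f/(-25276) = 14461/10251 + 20022/(-25276) = 14461*(1/10251) + 20022*(-1/25276) = 14461/10251 - 141/178 = 1128667/1824678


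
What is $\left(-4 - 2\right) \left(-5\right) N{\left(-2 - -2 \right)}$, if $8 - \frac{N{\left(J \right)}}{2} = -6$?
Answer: $840$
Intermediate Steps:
$N{\left(J \right)} = 28$ ($N{\left(J \right)} = 16 - -12 = 16 + 12 = 28$)
$\left(-4 - 2\right) \left(-5\right) N{\left(-2 - -2 \right)} = \left(-4 - 2\right) \left(-5\right) 28 = \left(-6\right) \left(-5\right) 28 = 30 \cdot 28 = 840$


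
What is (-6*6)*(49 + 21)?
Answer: -2520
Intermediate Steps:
(-6*6)*(49 + 21) = -36*70 = -2520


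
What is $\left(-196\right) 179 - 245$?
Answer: $-35329$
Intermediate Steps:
$\left(-196\right) 179 - 245 = -35084 - 245 = -35329$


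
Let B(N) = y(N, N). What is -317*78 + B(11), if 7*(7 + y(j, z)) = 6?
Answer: -173125/7 ≈ -24732.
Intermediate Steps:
y(j, z) = -43/7 (y(j, z) = -7 + (⅐)*6 = -7 + 6/7 = -43/7)
B(N) = -43/7
-317*78 + B(11) = -317*78 - 43/7 = -24726 - 43/7 = -173125/7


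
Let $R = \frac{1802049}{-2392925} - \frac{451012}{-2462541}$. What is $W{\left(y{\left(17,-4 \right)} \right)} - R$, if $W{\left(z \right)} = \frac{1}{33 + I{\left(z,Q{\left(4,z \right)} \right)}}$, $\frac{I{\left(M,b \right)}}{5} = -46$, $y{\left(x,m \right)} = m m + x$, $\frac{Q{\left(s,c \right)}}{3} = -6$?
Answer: $\frac{655708510390148}{1160857156717725} \approx 0.56485$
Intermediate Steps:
$Q{\left(s,c \right)} = -18$ ($Q{\left(s,c \right)} = 3 \left(-6\right) = -18$)
$y{\left(x,m \right)} = x + m^{2}$ ($y{\left(x,m \right)} = m^{2} + x = x + m^{2}$)
$I{\left(M,b \right)} = -230$ ($I{\left(M,b \right)} = 5 \left(-46\right) = -230$)
$W{\left(z \right)} = - \frac{1}{197}$ ($W{\left(z \right)} = \frac{1}{33 - 230} = \frac{1}{-197} = - \frac{1}{197}$)
$R = - \frac{3358381656409}{5892675922425}$ ($R = 1802049 \left(- \frac{1}{2392925}\right) - - \frac{451012}{2462541} = - \frac{1802049}{2392925} + \frac{451012}{2462541} = - \frac{3358381656409}{5892675922425} \approx -0.56992$)
$W{\left(y{\left(17,-4 \right)} \right)} - R = - \frac{1}{197} - - \frac{3358381656409}{5892675922425} = - \frac{1}{197} + \frac{3358381656409}{5892675922425} = \frac{655708510390148}{1160857156717725}$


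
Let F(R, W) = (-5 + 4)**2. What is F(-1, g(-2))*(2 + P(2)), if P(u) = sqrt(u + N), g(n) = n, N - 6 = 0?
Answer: 2 + 2*sqrt(2) ≈ 4.8284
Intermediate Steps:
N = 6 (N = 6 + 0 = 6)
F(R, W) = 1 (F(R, W) = (-1)**2 = 1)
P(u) = sqrt(6 + u) (P(u) = sqrt(u + 6) = sqrt(6 + u))
F(-1, g(-2))*(2 + P(2)) = 1*(2 + sqrt(6 + 2)) = 1*(2 + sqrt(8)) = 1*(2 + 2*sqrt(2)) = 2 + 2*sqrt(2)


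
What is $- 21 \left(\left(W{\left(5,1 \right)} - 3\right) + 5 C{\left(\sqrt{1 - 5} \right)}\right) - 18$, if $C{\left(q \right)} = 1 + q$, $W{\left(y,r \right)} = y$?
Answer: $-165 - 210 i \approx -165.0 - 210.0 i$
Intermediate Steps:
$- 21 \left(\left(W{\left(5,1 \right)} - 3\right) + 5 C{\left(\sqrt{1 - 5} \right)}\right) - 18 = - 21 \left(\left(5 - 3\right) + 5 \left(1 + \sqrt{1 - 5}\right)\right) - 18 = - 21 \left(\left(5 - 3\right) + 5 \left(1 + \sqrt{-4}\right)\right) - 18 = - 21 \left(2 + 5 \left(1 + 2 i\right)\right) - 18 = - 21 \left(2 + \left(5 + 10 i\right)\right) - 18 = - 21 \left(7 + 10 i\right) - 18 = \left(-147 - 210 i\right) - 18 = -165 - 210 i$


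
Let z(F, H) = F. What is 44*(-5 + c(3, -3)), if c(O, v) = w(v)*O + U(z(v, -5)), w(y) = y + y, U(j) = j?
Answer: -1144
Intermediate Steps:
w(y) = 2*y
c(O, v) = v + 2*O*v (c(O, v) = (2*v)*O + v = 2*O*v + v = v + 2*O*v)
44*(-5 + c(3, -3)) = 44*(-5 - 3*(1 + 2*3)) = 44*(-5 - 3*(1 + 6)) = 44*(-5 - 3*7) = 44*(-5 - 21) = 44*(-26) = -1144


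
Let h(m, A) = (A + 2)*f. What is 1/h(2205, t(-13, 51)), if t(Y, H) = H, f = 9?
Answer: 1/477 ≈ 0.0020964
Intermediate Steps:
h(m, A) = 18 + 9*A (h(m, A) = (A + 2)*9 = (2 + A)*9 = 18 + 9*A)
1/h(2205, t(-13, 51)) = 1/(18 + 9*51) = 1/(18 + 459) = 1/477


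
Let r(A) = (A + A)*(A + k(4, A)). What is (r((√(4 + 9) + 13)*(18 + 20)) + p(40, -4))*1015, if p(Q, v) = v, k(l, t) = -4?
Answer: 529484900 + 75905760*√13 ≈ 8.0317e+8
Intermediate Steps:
r(A) = 2*A*(-4 + A) (r(A) = (A + A)*(A - 4) = (2*A)*(-4 + A) = 2*A*(-4 + A))
(r((√(4 + 9) + 13)*(18 + 20)) + p(40, -4))*1015 = (2*((√(4 + 9) + 13)*(18 + 20))*(-4 + (√(4 + 9) + 13)*(18 + 20)) - 4)*1015 = (2*((√13 + 13)*38)*(-4 + (√13 + 13)*38) - 4)*1015 = (2*((13 + √13)*38)*(-4 + (13 + √13)*38) - 4)*1015 = (2*(494 + 38*√13)*(-4 + (494 + 38*√13)) - 4)*1015 = (2*(494 + 38*√13)*(490 + 38*√13) - 4)*1015 = (2*(490 + 38*√13)*(494 + 38*√13) - 4)*1015 = (-4 + 2*(490 + 38*√13)*(494 + 38*√13))*1015 = -4060 + 2030*(490 + 38*√13)*(494 + 38*√13)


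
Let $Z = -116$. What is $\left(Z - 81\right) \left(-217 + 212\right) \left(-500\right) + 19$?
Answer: $-492481$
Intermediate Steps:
$\left(Z - 81\right) \left(-217 + 212\right) \left(-500\right) + 19 = \left(-116 - 81\right) \left(-217 + 212\right) \left(-500\right) + 19 = \left(-197\right) \left(-5\right) \left(-500\right) + 19 = 985 \left(-500\right) + 19 = -492500 + 19 = -492481$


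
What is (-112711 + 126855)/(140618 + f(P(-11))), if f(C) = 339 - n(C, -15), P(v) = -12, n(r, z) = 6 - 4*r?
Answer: 14144/140903 ≈ 0.10038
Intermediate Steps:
f(C) = 333 + 4*C (f(C) = 339 - (6 - 4*C) = 339 + (-6 + 4*C) = 333 + 4*C)
(-112711 + 126855)/(140618 + f(P(-11))) = (-112711 + 126855)/(140618 + (333 + 4*(-12))) = 14144/(140618 + (333 - 48)) = 14144/(140618 + 285) = 14144/140903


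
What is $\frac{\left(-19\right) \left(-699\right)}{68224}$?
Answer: $\frac{13281}{68224} \approx 0.19467$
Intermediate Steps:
$\frac{\left(-19\right) \left(-699\right)}{68224} = 13281 \cdot \frac{1}{68224} = \frac{13281}{68224}$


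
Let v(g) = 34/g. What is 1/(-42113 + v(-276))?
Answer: -138/5811611 ≈ -2.3746e-5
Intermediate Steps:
1/(-42113 + v(-276)) = 1/(-42113 + 34/(-276)) = 1/(-42113 + 34*(-1/276)) = 1/(-42113 - 17/138) = 1/(-5811611/138) = -138/5811611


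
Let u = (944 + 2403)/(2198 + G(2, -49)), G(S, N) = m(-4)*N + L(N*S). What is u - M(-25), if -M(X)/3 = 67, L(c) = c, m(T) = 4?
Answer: 386051/1904 ≈ 202.76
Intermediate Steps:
M(X) = -201 (M(X) = -3*67 = -201)
G(S, N) = 4*N + N*S
u = 3347/1904 (u = (944 + 2403)/(2198 - 49*(4 + 2)) = 3347/(2198 - 49*6) = 3347/(2198 - 294) = 3347/1904 ≈ 1.7579)
u - M(-25) = 3347/1904 - 1*(-201) = 3347/1904 + 201 = 386051/1904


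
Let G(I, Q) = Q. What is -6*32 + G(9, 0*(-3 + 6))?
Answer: -192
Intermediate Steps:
-6*32 + G(9, 0*(-3 + 6)) = -6*32 + 0*(-3 + 6) = -192 + 0*3 = -192 + 0 = -192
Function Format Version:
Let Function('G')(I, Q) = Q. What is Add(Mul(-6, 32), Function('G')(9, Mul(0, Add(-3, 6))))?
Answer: -192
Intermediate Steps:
Add(Mul(-6, 32), Function('G')(9, Mul(0, Add(-3, 6)))) = Add(Mul(-6, 32), Mul(0, Add(-3, 6))) = Add(-192, Mul(0, 3)) = Add(-192, 0) = -192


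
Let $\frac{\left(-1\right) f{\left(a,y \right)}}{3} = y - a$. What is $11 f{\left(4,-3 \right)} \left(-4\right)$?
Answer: $-924$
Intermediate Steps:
$f{\left(a,y \right)} = - 3 y + 3 a$ ($f{\left(a,y \right)} = - 3 \left(y - a\right) = - 3 y + 3 a$)
$11 f{\left(4,-3 \right)} \left(-4\right) = 11 \left(\left(-3\right) \left(-3\right) + 3 \cdot 4\right) \left(-4\right) = 11 \left(9 + 12\right) \left(-4\right) = 11 \cdot 21 \left(-4\right) = 231 \left(-4\right) = -924$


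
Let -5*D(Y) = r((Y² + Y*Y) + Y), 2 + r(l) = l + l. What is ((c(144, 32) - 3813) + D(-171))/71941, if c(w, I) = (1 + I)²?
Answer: -26048/71941 ≈ -0.36207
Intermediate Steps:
r(l) = -2 + 2*l (r(l) = -2 + (l + l) = -2 + 2*l)
D(Y) = ⅖ - 4*Y²/5 - 2*Y/5 (D(Y) = -(-2 + 2*((Y² + Y*Y) + Y))/5 = -(-2 + 2*((Y² + Y²) + Y))/5 = -(-2 + 2*(2*Y² + Y))/5 = -(-2 + 2*(Y + 2*Y²))/5 = -(-2 + (2*Y + 4*Y²))/5 = -(-2 + 2*Y + 4*Y²)/5 = ⅖ - 4*Y²/5 - 2*Y/5)
((c(144, 32) - 3813) + D(-171))/71941 = (((1 + 32)² - 3813) + (⅖ - ⅖*(-171)*(1 + 2*(-171))))/71941 = ((33² - 3813) + (⅖ - ⅖*(-171)*(1 - 342)))*(1/71941) = ((1089 - 3813) + (⅖ - ⅖*(-171)*(-341)))*(1/71941) = (-2724 + (⅖ - 116622/5))*(1/71941) = (-2724 - 23324)*(1/71941) = -26048*1/71941 = -26048/71941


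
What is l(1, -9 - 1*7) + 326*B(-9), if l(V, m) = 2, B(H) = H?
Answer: -2932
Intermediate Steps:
l(1, -9 - 1*7) + 326*B(-9) = 2 + 326*(-9) = 2 - 2934 = -2932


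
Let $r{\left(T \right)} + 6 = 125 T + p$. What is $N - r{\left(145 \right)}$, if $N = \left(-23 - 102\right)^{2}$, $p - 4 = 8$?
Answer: $-2506$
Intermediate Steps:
$p = 12$ ($p = 4 + 8 = 12$)
$r{\left(T \right)} = 6 + 125 T$ ($r{\left(T \right)} = -6 + \left(125 T + 12\right) = -6 + \left(12 + 125 T\right) = 6 + 125 T$)
$N = 15625$ ($N = \left(-125\right)^{2} = 15625$)
$N - r{\left(145 \right)} = 15625 - \left(6 + 125 \cdot 145\right) = 15625 - \left(6 + 18125\right) = 15625 - 18131 = -2506$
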